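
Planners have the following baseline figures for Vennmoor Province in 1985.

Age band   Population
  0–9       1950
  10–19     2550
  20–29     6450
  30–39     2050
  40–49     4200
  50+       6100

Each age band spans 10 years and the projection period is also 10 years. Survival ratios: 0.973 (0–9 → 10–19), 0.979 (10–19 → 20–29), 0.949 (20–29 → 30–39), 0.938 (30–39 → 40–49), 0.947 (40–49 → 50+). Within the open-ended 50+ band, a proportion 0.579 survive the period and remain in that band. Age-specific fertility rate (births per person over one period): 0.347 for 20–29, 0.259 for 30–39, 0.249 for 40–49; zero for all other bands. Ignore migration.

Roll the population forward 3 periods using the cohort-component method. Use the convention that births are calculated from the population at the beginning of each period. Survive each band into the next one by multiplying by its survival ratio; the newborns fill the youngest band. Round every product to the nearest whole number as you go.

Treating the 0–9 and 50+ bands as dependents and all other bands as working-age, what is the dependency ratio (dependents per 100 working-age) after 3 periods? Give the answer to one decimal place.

(Bands numbered youngest = 1 to oldest = 6.)
Period 1.
Births: 6450 × 0.347 = 2238, 2050 × 0.259 = 531, 4200 × 0.249 = 1046 — total 3815
Band 2: 1950 × 0.973 = 1897
Band 3: 2550 × 0.979 = 2496
Band 4: 6450 × 0.949 = 6121
Band 5: 2050 × 0.938 = 1923
Band 6: 4200 × 0.947 + 6100 × 0.579 = 3977 + 3532 = 7509
→ [3815, 1897, 2496, 6121, 1923, 7509]
Period 2.
Births: 2496 × 0.347 = 866, 6121 × 0.259 = 1585, 1923 × 0.249 = 479 — total 2930
Band 2: 3815 × 0.973 = 3712
Band 3: 1897 × 0.979 = 1857
Band 4: 2496 × 0.949 = 2369
Band 5: 6121 × 0.938 = 5741
Band 6: 1923 × 0.947 + 7509 × 0.579 = 1821 + 4348 = 6169
→ [2930, 3712, 1857, 2369, 5741, 6169]
Period 3.
Births: 1857 × 0.347 = 644, 2369 × 0.259 = 614, 5741 × 0.249 = 1430 — total 2688
Band 2: 2930 × 0.973 = 2851
Band 3: 3712 × 0.979 = 3634
Band 4: 1857 × 0.949 = 1762
Band 5: 2369 × 0.938 = 2222
Band 6: 5741 × 0.947 + 6169 × 0.579 = 5437 + 3572 = 9009
→ [2688, 2851, 3634, 1762, 2222, 9009]
Dependents (band 0–9 + band 50+) = 2688 + 9009 = 11697; working-age = 10469; ratio = 11697/10469 × 100 = 111.7

111.7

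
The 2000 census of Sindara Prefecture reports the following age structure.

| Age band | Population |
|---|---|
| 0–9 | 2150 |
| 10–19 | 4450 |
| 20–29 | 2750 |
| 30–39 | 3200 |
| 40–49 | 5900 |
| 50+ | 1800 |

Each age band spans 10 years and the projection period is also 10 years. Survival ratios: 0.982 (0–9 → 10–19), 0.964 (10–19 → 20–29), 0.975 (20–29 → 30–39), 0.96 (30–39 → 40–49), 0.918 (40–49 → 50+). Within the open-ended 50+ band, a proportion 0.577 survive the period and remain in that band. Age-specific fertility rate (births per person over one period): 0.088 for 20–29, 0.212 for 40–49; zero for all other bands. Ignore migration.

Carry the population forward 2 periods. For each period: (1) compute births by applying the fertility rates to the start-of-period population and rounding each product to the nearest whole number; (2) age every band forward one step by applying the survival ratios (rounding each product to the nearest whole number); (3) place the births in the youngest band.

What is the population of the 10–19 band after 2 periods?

1466

Call the bands 1 to 6, youngest first.
— Period 1 —
Births: 2750 × 0.088 = 242 ; 5900 × 0.212 = 1251 → total 1493
Band 2: 2150 × 0.982 = 2111
Band 3: 4450 × 0.964 = 4290
Band 4: 2750 × 0.975 = 2681
Band 5: 3200 × 0.96 = 3072
Band 6: 5900 × 0.918 + 1800 × 0.577 = 5416 + 1039 = 6455
End of period: [1493, 2111, 4290, 2681, 3072, 6455]
— Period 2 —
Births: 4290 × 0.088 = 378 ; 3072 × 0.212 = 651 → total 1029
Band 2: 1493 × 0.982 = 1466
Band 3: 2111 × 0.964 = 2035
Band 4: 4290 × 0.975 = 4183
Band 5: 2681 × 0.96 = 2574
Band 6: 3072 × 0.918 + 6455 × 0.577 = 2820 + 3725 = 6545
End of period: [1029, 1466, 2035, 4183, 2574, 6545]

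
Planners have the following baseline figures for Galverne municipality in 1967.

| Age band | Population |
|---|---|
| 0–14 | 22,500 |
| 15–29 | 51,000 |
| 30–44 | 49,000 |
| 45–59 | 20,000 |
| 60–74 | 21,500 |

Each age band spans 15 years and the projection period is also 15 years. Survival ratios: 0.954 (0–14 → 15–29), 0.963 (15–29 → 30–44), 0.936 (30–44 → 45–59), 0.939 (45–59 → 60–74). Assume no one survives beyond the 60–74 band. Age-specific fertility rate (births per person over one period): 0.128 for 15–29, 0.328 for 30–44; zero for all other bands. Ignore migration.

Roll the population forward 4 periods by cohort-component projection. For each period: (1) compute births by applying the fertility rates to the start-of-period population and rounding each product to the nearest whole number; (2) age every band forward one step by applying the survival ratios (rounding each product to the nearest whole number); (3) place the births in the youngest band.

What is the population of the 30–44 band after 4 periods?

(Bands numbered youngest = 1 to oldest = 5.)
— Period 1 —
Births: 51000 × 0.128 = 6528 ; 49000 × 0.328 = 16072 → total 22600
Band 2: 22500 × 0.954 = 21465
Band 3: 51000 × 0.963 = 49113
Band 4: 49000 × 0.936 = 45864
Band 5: 20000 × 0.939 = 18780
Giving 22600 / 21465 / 49113 / 45864 / 18780.
— Period 2 —
Births: 21465 × 0.128 = 2748 ; 49113 × 0.328 = 16109 → total 18857
Band 2: 22600 × 0.954 = 21560
Band 3: 21465 × 0.963 = 20671
Band 4: 49113 × 0.936 = 45970
Band 5: 45864 × 0.939 = 43066
Giving 18857 / 21560 / 20671 / 45970 / 43066.
— Period 3 —
Births: 21560 × 0.128 = 2760 ; 20671 × 0.328 = 6780 → total 9540
Band 2: 18857 × 0.954 = 17990
Band 3: 21560 × 0.963 = 20762
Band 4: 20671 × 0.936 = 19348
Band 5: 45970 × 0.939 = 43166
Giving 9540 / 17990 / 20762 / 19348 / 43166.
— Period 4 —
Births: 17990 × 0.128 = 2303 ; 20762 × 0.328 = 6810 → total 9113
Band 2: 9540 × 0.954 = 9101
Band 3: 17990 × 0.963 = 17324
Band 4: 20762 × 0.936 = 19433
Band 5: 19348 × 0.939 = 18168
Giving 9113 / 9101 / 17324 / 19433 / 18168.

17324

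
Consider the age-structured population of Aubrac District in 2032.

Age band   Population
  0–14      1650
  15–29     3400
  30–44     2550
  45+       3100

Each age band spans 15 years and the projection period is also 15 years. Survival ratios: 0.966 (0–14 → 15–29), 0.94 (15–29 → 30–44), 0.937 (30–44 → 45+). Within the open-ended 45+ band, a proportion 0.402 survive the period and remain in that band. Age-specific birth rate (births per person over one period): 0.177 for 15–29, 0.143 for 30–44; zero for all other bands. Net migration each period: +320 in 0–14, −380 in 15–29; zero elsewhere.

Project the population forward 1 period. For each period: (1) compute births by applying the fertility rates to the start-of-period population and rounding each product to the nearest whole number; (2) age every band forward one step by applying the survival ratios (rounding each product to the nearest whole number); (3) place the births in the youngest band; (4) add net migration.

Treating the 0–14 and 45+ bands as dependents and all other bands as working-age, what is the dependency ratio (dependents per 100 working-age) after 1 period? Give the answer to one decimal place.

— Period 1 —
Births: 3400 * 0.177 = 602  |  2550 * 0.143 = 365 ⇒ total 967
15–29: 1650 * 0.966 = 1594
30–44: 3400 * 0.94 = 3196
45+: 2550 * 0.937 + 3100 * 0.402 = 2389 + 1246 = 3635
Net migration: 0–14 + 320 → 1287; 15–29 − 380 → 1214
Giving 1287 / 1214 / 3196 / 3635.
Dependents (band 0–14 + band 45+) = 1287 + 3635 = 4922; working-age = 4410; ratio = 4922/4410 × 100 = 111.6

111.6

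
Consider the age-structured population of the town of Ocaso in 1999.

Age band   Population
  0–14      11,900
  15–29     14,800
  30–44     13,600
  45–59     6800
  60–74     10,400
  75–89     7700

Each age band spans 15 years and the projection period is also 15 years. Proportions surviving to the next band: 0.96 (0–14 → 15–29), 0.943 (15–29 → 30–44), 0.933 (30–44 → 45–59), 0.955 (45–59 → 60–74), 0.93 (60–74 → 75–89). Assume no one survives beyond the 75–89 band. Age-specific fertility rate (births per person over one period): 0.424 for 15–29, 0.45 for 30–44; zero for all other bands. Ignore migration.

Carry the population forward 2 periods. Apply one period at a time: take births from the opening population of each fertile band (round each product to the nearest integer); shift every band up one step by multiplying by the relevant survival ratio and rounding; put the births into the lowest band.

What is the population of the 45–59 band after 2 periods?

Period 1.
Births: 14800 * 0.424 = 6275, 13600 * 0.45 = 6120 ⇒ total 12395
15–29: 11900 * 0.96 = 11424
30–44: 14800 * 0.943 = 13956
45–59: 13600 * 0.933 = 12689
60–74: 6800 * 0.955 = 6494
75–89: 10400 * 0.93 = 9672
Population now: 0–14=12395, 15–29=11424, 30–44=13956, 45–59=12689, 60–74=6494, 75–89=9672
Period 2.
Births: 11424 * 0.424 = 4844, 13956 * 0.45 = 6280 ⇒ total 11124
15–29: 12395 * 0.96 = 11899
30–44: 11424 * 0.943 = 10773
45–59: 13956 * 0.933 = 13021
60–74: 12689 * 0.955 = 12118
75–89: 6494 * 0.93 = 6039
Population now: 0–14=11124, 15–29=11899, 30–44=10773, 45–59=13021, 60–74=12118, 75–89=6039

13021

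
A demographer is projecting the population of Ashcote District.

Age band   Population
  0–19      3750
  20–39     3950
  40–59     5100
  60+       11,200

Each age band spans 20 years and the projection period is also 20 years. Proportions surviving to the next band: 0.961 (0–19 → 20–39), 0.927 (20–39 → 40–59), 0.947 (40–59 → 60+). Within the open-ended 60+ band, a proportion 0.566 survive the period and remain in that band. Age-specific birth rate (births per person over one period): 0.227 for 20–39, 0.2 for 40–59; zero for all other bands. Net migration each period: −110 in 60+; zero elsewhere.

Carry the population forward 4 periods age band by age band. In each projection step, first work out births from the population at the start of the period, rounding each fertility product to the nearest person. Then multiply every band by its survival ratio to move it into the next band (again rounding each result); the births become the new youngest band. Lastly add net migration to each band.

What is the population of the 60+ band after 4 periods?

6316

After projecting period 1:
Births: 3950 * 0.227 = 897  |  5100 * 0.2 = 1020 → 1917
20–39: 3750 * 0.961 = 3604
40–59: 3950 * 0.927 = 3662
60+: 5100 * 0.947 + 11200 * 0.566 = 4830 + 6339 = 11169
Net migration: 60+ − 110 → 11059
→ [1917, 3604, 3662, 11059]
After projecting period 2:
Births: 3604 * 0.227 = 818  |  3662 * 0.2 = 732 → 1550
20–39: 1917 * 0.961 = 1842
40–59: 3604 * 0.927 = 3341
60+: 3662 * 0.947 + 11059 * 0.566 = 3468 + 6259 = 9727
Net migration: 60+ − 110 → 9617
→ [1550, 1842, 3341, 9617]
After projecting period 3:
Births: 1842 * 0.227 = 418  |  3341 * 0.2 = 668 → 1086
20–39: 1550 * 0.961 = 1490
40–59: 1842 * 0.927 = 1708
60+: 3341 * 0.947 + 9617 * 0.566 = 3164 + 5443 = 8607
Net migration: 60+ − 110 → 8497
→ [1086, 1490, 1708, 8497]
After projecting period 4:
Births: 1490 * 0.227 = 338  |  1708 * 0.2 = 342 → 680
20–39: 1086 * 0.961 = 1044
40–59: 1490 * 0.927 = 1381
60+: 1708 * 0.947 + 8497 * 0.566 = 1617 + 4809 = 6426
Net migration: 60+ − 110 → 6316
→ [680, 1044, 1381, 6316]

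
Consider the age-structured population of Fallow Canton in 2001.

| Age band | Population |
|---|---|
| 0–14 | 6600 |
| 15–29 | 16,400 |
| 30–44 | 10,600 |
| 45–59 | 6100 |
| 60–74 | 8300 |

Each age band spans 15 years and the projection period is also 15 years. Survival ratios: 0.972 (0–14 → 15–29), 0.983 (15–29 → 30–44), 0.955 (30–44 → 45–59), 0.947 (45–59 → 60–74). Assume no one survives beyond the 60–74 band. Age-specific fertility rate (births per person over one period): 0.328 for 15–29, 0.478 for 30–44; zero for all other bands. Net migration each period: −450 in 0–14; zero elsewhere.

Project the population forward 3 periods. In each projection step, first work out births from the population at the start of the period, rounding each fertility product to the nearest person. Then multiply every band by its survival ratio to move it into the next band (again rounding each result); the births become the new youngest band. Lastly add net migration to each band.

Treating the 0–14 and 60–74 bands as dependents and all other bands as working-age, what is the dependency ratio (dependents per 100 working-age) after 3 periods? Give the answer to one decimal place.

[period 1]
Births: 16400 × 0.328 = 5379 ; 10600 × 0.478 = 5067 ⇒ total 10446
15–29: 6600 × 0.972 = 6415
30–44: 16400 × 0.983 = 16121
45–59: 10600 × 0.955 = 10123
60–74: 6100 × 0.947 = 5777
Net migration: 0–14 − 450 → 9996
Giving 9996 / 6415 / 16121 / 10123 / 5777.
[period 2]
Births: 6415 × 0.328 = 2104 ; 16121 × 0.478 = 7706 ⇒ total 9810
15–29: 9996 × 0.972 = 9716
30–44: 6415 × 0.983 = 6306
45–59: 16121 × 0.955 = 15396
60–74: 10123 × 0.947 = 9586
Net migration: 0–14 − 450 → 9360
Giving 9360 / 9716 / 6306 / 15396 / 9586.
[period 3]
Births: 9716 × 0.328 = 3187 ; 6306 × 0.478 = 3014 ⇒ total 6201
15–29: 9360 × 0.972 = 9098
30–44: 9716 × 0.983 = 9551
45–59: 6306 × 0.955 = 6022
60–74: 15396 × 0.947 = 14580
Net migration: 0–14 − 450 → 5751
Giving 5751 / 9098 / 9551 / 6022 / 14580.
Dependents (band 0–14 + band 60–74) = 5751 + 14580 = 20331; working-age = 24671; ratio = 20331/24671 × 100 = 82.4

82.4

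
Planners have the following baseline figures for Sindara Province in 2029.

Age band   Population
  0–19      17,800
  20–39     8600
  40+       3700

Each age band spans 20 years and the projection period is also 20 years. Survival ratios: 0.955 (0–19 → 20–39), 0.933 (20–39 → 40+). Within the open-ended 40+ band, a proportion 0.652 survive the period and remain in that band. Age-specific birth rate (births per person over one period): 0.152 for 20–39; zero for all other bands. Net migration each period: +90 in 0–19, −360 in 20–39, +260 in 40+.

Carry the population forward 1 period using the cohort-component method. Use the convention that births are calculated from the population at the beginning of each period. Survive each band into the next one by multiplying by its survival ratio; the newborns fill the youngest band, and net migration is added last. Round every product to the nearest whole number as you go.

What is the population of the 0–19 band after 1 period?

1397

Period 1:
Births: 8600 × 0.152 = 1307
20–39: 17800 × 0.955 = 16999
40+: 8600 × 0.933 + 3700 × 0.652 = 8024 + 2412 = 10436
Net migration: 0–19 + 90 → 1397; 20–39 − 360 → 16639; 40+ + 260 → 10696
→ [1397, 16639, 10696]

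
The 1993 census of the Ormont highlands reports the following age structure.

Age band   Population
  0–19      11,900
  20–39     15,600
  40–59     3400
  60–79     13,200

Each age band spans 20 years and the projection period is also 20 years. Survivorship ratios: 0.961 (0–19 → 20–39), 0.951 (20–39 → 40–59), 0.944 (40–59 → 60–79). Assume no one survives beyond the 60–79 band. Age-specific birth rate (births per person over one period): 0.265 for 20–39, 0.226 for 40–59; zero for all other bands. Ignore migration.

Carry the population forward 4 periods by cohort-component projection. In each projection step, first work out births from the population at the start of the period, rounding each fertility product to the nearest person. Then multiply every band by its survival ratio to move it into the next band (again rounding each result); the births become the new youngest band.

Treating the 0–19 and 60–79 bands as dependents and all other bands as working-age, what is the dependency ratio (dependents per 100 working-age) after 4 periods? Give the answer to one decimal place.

73.1

Period 1.
Births: 15600 × 0.265 = 4134  |  3400 × 0.226 = 768 — total 4902
20–39: 11900 × 0.961 = 11436
40–59: 15600 × 0.951 = 14836
60–79: 3400 × 0.944 = 3210
Population now: 0–19=4902, 20–39=11436, 40–59=14836, 60–79=3210
Period 2.
Births: 11436 × 0.265 = 3031  |  14836 × 0.226 = 3353 — total 6384
20–39: 4902 × 0.961 = 4711
40–59: 11436 × 0.951 = 10876
60–79: 14836 × 0.944 = 14005
Population now: 0–19=6384, 20–39=4711, 40–59=10876, 60–79=14005
Period 3.
Births: 4711 × 0.265 = 1248  |  10876 × 0.226 = 2458 — total 3706
20–39: 6384 × 0.961 = 6135
40–59: 4711 × 0.951 = 4480
60–79: 10876 × 0.944 = 10267
Population now: 0–19=3706, 20–39=6135, 40–59=4480, 60–79=10267
Period 4.
Births: 6135 × 0.265 = 1626  |  4480 × 0.226 = 1012 — total 2638
20–39: 3706 × 0.961 = 3561
40–59: 6135 × 0.951 = 5834
60–79: 4480 × 0.944 = 4229
Population now: 0–19=2638, 20–39=3561, 40–59=5834, 60–79=4229
Dependents (band 0–19 + band 60–79) = 2638 + 4229 = 6867; working-age = 9395; ratio = 6867/9395 × 100 = 73.1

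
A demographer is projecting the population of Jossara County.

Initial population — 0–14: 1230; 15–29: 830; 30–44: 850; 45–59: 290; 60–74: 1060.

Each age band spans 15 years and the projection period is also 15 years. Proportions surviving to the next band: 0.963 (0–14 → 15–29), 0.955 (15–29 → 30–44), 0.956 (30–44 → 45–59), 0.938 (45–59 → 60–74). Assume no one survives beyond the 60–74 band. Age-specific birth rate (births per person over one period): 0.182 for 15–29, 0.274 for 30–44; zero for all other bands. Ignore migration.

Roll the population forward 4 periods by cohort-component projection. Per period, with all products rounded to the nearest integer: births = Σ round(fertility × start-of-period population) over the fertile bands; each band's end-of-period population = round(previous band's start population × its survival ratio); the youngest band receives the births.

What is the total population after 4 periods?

Call the bands 1 to 5, youngest first.
Period 1.
Births: 830 × 0.182 = 151 ; 850 × 0.274 = 233 — total 384
Band 2: 1230 × 0.963 = 1184
Band 3: 830 × 0.955 = 793
Band 4: 850 × 0.956 = 813
Band 5: 290 × 0.938 = 272
→ [384, 1184, 793, 813, 272]
Period 2.
Births: 1184 × 0.182 = 215 ; 793 × 0.274 = 217 — total 432
Band 2: 384 × 0.963 = 370
Band 3: 1184 × 0.955 = 1131
Band 4: 793 × 0.956 = 758
Band 5: 813 × 0.938 = 763
→ [432, 370, 1131, 758, 763]
Period 3.
Births: 370 × 0.182 = 67 ; 1131 × 0.274 = 310 — total 377
Band 2: 432 × 0.963 = 416
Band 3: 370 × 0.955 = 353
Band 4: 1131 × 0.956 = 1081
Band 5: 758 × 0.938 = 711
→ [377, 416, 353, 1081, 711]
Period 4.
Births: 416 × 0.182 = 76 ; 353 × 0.274 = 97 — total 173
Band 2: 377 × 0.963 = 363
Band 3: 416 × 0.955 = 397
Band 4: 353 × 0.956 = 337
Band 5: 1081 × 0.938 = 1014
→ [173, 363, 397, 337, 1014]
Total after period 4: 173 + 363 + 397 + 337 + 1014 = 2284

2284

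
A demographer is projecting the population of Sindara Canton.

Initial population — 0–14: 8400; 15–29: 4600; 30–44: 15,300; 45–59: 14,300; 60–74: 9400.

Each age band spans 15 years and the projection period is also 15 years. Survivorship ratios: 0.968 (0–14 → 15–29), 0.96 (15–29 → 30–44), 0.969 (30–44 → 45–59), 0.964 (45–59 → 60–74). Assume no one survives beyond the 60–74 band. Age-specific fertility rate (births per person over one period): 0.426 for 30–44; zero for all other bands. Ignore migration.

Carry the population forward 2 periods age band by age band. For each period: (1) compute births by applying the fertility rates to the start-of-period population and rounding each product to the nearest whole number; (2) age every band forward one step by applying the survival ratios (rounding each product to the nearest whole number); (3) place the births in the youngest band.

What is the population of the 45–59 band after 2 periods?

4279

Period 1.
Births: 15300 × 0.426 = 6518
15–29: 8400 × 0.968 = 8131
30–44: 4600 × 0.96 = 4416
45–59: 15300 × 0.969 = 14826
60–74: 14300 × 0.964 = 13785
End of period: [6518, 8131, 4416, 14826, 13785]
Period 2.
Births: 4416 × 0.426 = 1881
15–29: 6518 × 0.968 = 6309
30–44: 8131 × 0.96 = 7806
45–59: 4416 × 0.969 = 4279
60–74: 14826 × 0.964 = 14292
End of period: [1881, 6309, 7806, 4279, 14292]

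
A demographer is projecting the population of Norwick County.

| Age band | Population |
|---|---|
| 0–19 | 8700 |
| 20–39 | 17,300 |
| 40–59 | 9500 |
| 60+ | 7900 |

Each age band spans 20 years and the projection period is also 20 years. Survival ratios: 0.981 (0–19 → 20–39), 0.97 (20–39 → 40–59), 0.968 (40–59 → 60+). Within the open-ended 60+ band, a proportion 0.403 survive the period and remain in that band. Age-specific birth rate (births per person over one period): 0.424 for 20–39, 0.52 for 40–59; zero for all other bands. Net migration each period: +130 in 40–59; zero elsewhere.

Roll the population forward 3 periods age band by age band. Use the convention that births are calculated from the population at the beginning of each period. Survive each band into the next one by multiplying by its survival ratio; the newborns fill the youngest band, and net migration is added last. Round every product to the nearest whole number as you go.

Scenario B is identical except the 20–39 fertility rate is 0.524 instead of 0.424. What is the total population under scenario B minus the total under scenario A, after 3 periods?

Numbering the groups 1..4 from youngest to oldest:
[period 1]
Births: 17300 * 0.424 = 7335  |  9500 * 0.52 = 4940 — total 12275
Group 2: 8700 * 0.981 = 8535
Group 3: 17300 * 0.97 = 16781
Group 4: 9500 * 0.968 + 7900 * 0.403 = 9196 + 3184 = 12380
Net migration: Group 3 + 130 → 16911
→ [12275, 8535, 16911, 12380]
[period 2]
Births: 8535 * 0.424 = 3619  |  16911 * 0.52 = 8794 — total 12413
Group 2: 12275 * 0.981 = 12042
Group 3: 8535 * 0.97 = 8279
Group 4: 16911 * 0.968 + 12380 * 0.403 = 16370 + 4989 = 21359
Net migration: Group 3 + 130 → 8409
→ [12413, 12042, 8409, 21359]
[period 3]
Births: 12042 * 0.424 = 5106  |  8409 * 0.52 = 4373 — total 9479
Group 2: 12413 * 0.981 = 12177
Group 3: 12042 * 0.97 = 11681
Group 4: 8409 * 0.968 + 21359 * 0.403 = 8140 + 8608 = 16748
Net migration: Group 3 + 130 → 11811
→ [9479, 12177, 11811, 16748]
Scenario A total after 3 periods: 50215
Scenario B projection —
[period 1]
Births: 17300 * 0.524 = 9065  |  9500 * 0.52 = 4940 — total 14005
Group 2: 8700 * 0.981 = 8535
Group 3: 17300 * 0.97 = 16781
Group 4: 9500 * 0.968 + 7900 * 0.403 = 9196 + 3184 = 12380
Net migration: Group 3 + 130 → 16911
→ [14005, 8535, 16911, 12380]
[period 2]
Births: 8535 * 0.524 = 4472  |  16911 * 0.52 = 8794 — total 13266
Group 2: 14005 * 0.981 = 13739
Group 3: 8535 * 0.97 = 8279
Group 4: 16911 * 0.968 + 12380 * 0.403 = 16370 + 4989 = 21359
Net migration: Group 3 + 130 → 8409
→ [13266, 13739, 8409, 21359]
[period 3]
Births: 13739 * 0.524 = 7199  |  8409 * 0.52 = 4373 — total 11572
Group 2: 13266 * 0.981 = 13014
Group 3: 13739 * 0.97 = 13327
Group 4: 8409 * 0.968 + 21359 * 0.403 = 8140 + 8608 = 16748
Net migration: Group 3 + 130 → 13457
→ [11572, 13014, 13457, 16748]
Scenario B total after 3 periods: 54791
Difference B − A = 54791 − 50215 = 4576

4576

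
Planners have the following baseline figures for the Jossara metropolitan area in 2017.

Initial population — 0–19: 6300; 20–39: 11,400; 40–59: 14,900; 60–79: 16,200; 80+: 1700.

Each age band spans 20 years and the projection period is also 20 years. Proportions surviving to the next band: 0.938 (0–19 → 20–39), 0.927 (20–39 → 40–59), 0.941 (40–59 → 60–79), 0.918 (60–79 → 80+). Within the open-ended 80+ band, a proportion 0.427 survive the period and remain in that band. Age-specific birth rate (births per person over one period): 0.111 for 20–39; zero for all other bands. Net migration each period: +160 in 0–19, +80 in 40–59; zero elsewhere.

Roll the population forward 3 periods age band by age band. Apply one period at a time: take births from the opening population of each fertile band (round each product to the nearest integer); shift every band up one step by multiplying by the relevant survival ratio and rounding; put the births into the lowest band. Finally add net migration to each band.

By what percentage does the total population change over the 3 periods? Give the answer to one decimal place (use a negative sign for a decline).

-50.2

After projecting period 1:
Births: 11400 * 0.111 = 1265
20–39: 6300 * 0.938 = 5909
40–59: 11400 * 0.927 = 10568
60–79: 14900 * 0.941 = 14021
80+: 16200 * 0.918 + 1700 * 0.427 = 14872 + 726 = 15598
Net migration: 0–19 + 160 → 1425; 40–59 + 80 → 10648
Population now: 0–19=1425, 20–39=5909, 40–59=10648, 60–79=14021, 80+=15598
After projecting period 2:
Births: 5909 * 0.111 = 656
20–39: 1425 * 0.938 = 1337
40–59: 5909 * 0.927 = 5478
60–79: 10648 * 0.941 = 10020
80+: 14021 * 0.918 + 15598 * 0.427 = 12871 + 6660 = 19531
Net migration: 0–19 + 160 → 816; 40–59 + 80 → 5558
Population now: 0–19=816, 20–39=1337, 40–59=5558, 60–79=10020, 80+=19531
After projecting period 3:
Births: 1337 * 0.111 = 148
20–39: 816 * 0.938 = 765
40–59: 1337 * 0.927 = 1239
60–79: 5558 * 0.941 = 5230
80+: 10020 * 0.918 + 19531 * 0.427 = 9198 + 8340 = 17538
Net migration: 0–19 + 160 → 308; 40–59 + 80 → 1319
Population now: 0–19=308, 20–39=765, 40–59=1319, 60–79=5230, 80+=17538
Total: 50500 → 25160; change = -25340; percentage change = -50.2%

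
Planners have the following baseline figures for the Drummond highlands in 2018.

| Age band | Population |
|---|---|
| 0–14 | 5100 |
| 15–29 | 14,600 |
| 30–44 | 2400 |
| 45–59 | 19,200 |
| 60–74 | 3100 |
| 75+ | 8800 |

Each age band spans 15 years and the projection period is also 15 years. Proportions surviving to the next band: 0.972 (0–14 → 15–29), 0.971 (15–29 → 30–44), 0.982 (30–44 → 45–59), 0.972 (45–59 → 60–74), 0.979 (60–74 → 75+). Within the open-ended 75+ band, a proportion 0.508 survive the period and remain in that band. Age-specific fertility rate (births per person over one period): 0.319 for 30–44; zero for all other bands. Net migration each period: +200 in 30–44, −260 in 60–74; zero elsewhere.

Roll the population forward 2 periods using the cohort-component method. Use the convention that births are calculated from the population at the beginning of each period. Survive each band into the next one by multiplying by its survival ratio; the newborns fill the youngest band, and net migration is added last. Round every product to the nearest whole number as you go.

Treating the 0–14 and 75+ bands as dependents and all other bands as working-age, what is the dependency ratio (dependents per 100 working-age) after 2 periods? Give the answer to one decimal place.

120.6

After projecting period 1:
Births: 2400 × 0.319 = 766
15–29: 5100 × 0.972 = 4957
30–44: 14600 × 0.971 = 14177
45–59: 2400 × 0.982 = 2357
60–74: 19200 × 0.972 = 18662
75+: 3100 × 0.979 + 8800 × 0.508 = 3035 + 4470 = 7505
Net migration: 30–44 + 200 → 14377; 60–74 − 260 → 18402
End of period: [766, 4957, 14377, 2357, 18402, 7505]
After projecting period 2:
Births: 14377 × 0.319 = 4586
15–29: 766 × 0.972 = 745
30–44: 4957 × 0.971 = 4813
45–59: 14377 × 0.982 = 14118
60–74: 2357 × 0.972 = 2291
75+: 18402 × 0.979 + 7505 × 0.508 = 18016 + 3813 = 21829
Net migration: 30–44 + 200 → 5013; 60–74 − 260 → 2031
End of period: [4586, 745, 5013, 14118, 2031, 21829]
Dependents (band 0–14 + band 75+) = 4586 + 21829 = 26415; working-age = 21907; ratio = 26415/21907 × 100 = 120.6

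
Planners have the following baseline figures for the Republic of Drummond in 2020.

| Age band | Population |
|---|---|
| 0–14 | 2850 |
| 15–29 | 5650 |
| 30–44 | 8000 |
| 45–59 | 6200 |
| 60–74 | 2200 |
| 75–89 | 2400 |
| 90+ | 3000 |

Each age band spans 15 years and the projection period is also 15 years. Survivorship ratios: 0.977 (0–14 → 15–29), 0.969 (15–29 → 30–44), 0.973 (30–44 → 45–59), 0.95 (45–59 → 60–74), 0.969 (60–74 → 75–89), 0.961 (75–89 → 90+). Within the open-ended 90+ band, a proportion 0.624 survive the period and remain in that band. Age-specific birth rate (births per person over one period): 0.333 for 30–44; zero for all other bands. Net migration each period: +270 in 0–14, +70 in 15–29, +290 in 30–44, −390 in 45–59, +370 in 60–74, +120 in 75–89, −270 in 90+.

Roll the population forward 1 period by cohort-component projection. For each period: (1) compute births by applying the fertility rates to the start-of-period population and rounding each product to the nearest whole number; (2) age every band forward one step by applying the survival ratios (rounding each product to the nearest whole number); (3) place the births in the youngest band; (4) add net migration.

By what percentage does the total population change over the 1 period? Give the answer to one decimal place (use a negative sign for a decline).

3.5

— Period 1 —
Births: 8000 * 0.333 = 2664
15–29: 2850 * 0.977 = 2784
30–44: 5650 * 0.969 = 5475
45–59: 8000 * 0.973 = 7784
60–74: 6200 * 0.95 = 5890
75–89: 2200 * 0.969 = 2132
90+: 2400 * 0.961 + 3000 * 0.624 = 2306 + 1872 = 4178
Net migration: 0–14 + 270 → 2934; 15–29 + 70 → 2854; 30–44 + 290 → 5765; 45–59 − 390 → 7394; 60–74 + 370 → 6260; 75–89 + 120 → 2252; 90+ − 270 → 3908
Giving 2934 / 2854 / 5765 / 7394 / 6260 / 2252 / 3908.
Total: 30300 → 31367; change = 1067; percentage change = 3.5%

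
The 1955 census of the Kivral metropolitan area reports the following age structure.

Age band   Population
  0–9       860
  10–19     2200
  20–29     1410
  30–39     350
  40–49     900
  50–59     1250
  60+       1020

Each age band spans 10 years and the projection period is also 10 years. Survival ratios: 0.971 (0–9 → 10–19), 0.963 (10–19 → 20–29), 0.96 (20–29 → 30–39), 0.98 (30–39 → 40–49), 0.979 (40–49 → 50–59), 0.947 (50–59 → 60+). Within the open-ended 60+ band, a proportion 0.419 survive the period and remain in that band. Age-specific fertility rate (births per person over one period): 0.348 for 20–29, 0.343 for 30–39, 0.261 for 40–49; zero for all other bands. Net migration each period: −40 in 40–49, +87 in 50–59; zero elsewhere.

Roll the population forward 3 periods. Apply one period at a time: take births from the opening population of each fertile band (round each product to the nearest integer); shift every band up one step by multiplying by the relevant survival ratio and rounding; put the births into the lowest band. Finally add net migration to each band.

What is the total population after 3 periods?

Call the groups 1 to 7, youngest first.
Period 1:
Births: 1410 × 0.348 = 491  |  350 × 0.343 = 120  |  900 × 0.261 = 235 → 846
Group 2: 860 × 0.971 = 835
Group 3: 2200 × 0.963 = 2119
Group 4: 1410 × 0.96 = 1354
Group 5: 350 × 0.98 = 343
Group 6: 900 × 0.979 = 881
Group 7: 1250 × 0.947 + 1020 × 0.419 = 1184 + 427 = 1611
Net migration: Group 5 − 40 → 303; Group 6 + 87 → 968
Population now: 0–9=846, 10–19=835, 20–29=2119, 30–39=1354, 40–49=303, 50–59=968, 60+=1611
Period 2:
Births: 2119 × 0.348 = 737  |  1354 × 0.343 = 464  |  303 × 0.261 = 79 → 1280
Group 2: 846 × 0.971 = 821
Group 3: 835 × 0.963 = 804
Group 4: 2119 × 0.96 = 2034
Group 5: 1354 × 0.98 = 1327
Group 6: 303 × 0.979 = 297
Group 7: 968 × 0.947 + 1611 × 0.419 = 917 + 675 = 1592
Net migration: Group 5 − 40 → 1287; Group 6 + 87 → 384
Population now: 0–9=1280, 10–19=821, 20–29=804, 30–39=2034, 40–49=1287, 50–59=384, 60+=1592
Period 3:
Births: 804 × 0.348 = 280  |  2034 × 0.343 = 698  |  1287 × 0.261 = 336 → 1314
Group 2: 1280 × 0.971 = 1243
Group 3: 821 × 0.963 = 791
Group 4: 804 × 0.96 = 772
Group 5: 2034 × 0.98 = 1993
Group 6: 1287 × 0.979 = 1260
Group 7: 384 × 0.947 + 1592 × 0.419 = 364 + 667 = 1031
Net migration: Group 5 − 40 → 1953; Group 6 + 87 → 1347
Population now: 0–9=1314, 10–19=1243, 20–29=791, 30–39=772, 40–49=1953, 50–59=1347, 60+=1031
Total after period 3: 1314 + 1243 + 791 + 772 + 1953 + 1347 + 1031 = 8451

8451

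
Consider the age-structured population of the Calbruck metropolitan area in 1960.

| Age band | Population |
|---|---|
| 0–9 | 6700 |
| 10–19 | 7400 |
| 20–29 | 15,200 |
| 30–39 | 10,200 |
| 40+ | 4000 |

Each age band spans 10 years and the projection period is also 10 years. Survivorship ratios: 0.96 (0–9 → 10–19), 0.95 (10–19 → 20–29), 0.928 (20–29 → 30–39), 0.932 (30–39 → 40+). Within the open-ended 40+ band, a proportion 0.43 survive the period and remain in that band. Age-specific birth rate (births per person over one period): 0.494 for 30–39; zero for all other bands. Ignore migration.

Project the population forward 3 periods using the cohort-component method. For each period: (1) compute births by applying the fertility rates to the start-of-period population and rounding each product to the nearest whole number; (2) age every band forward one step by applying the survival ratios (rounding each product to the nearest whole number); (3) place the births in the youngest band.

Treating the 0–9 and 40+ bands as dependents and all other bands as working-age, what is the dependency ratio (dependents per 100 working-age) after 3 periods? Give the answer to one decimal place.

Let group 1 be 0–9 through group 5 = 40+.
After projecting period 1:
Births: 10200 × 0.494 = 5039
Group 2: 6700 × 0.96 = 6432
Group 3: 7400 × 0.95 = 7030
Group 4: 15200 × 0.928 = 14106
Group 5: 10200 × 0.932 + 4000 × 0.43 = 9506 + 1720 = 11226
→ [5039, 6432, 7030, 14106, 11226]
After projecting period 2:
Births: 14106 × 0.494 = 6968
Group 2: 5039 × 0.96 = 4837
Group 3: 6432 × 0.95 = 6110
Group 4: 7030 × 0.928 = 6524
Group 5: 14106 × 0.932 + 11226 × 0.43 = 13147 + 4827 = 17974
→ [6968, 4837, 6110, 6524, 17974]
After projecting period 3:
Births: 6524 × 0.494 = 3223
Group 2: 6968 × 0.96 = 6689
Group 3: 4837 × 0.95 = 4595
Group 4: 6110 × 0.928 = 5670
Group 5: 6524 × 0.932 + 17974 × 0.43 = 6080 + 7729 = 13809
→ [3223, 6689, 4595, 5670, 13809]
Dependents (band 0–9 + band 40+) = 3223 + 13809 = 17032; working-age = 16954; ratio = 17032/16954 × 100 = 100.5

100.5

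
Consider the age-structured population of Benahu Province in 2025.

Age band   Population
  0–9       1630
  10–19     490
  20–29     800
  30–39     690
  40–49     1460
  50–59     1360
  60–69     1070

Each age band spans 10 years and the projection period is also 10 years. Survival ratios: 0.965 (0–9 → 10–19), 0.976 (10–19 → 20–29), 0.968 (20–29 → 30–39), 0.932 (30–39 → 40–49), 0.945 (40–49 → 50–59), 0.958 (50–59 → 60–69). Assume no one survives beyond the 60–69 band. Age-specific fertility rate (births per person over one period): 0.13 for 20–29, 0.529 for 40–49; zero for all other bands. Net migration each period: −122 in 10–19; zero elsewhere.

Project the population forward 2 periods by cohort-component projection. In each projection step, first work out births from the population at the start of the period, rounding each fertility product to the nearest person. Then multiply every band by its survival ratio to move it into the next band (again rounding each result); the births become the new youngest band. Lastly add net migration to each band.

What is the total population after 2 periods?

5655

Period 1.
Births: 800 × 0.13 = 104  |  1460 × 0.529 = 772 ⇒ total 876
10–19: 1630 × 0.965 = 1573
20–29: 490 × 0.976 = 478
30–39: 800 × 0.968 = 774
40–49: 690 × 0.932 = 643
50–59: 1460 × 0.945 = 1380
60–69: 1360 × 0.958 = 1303
Net migration: 10–19 − 122 → 1451
Giving 876 / 1451 / 478 / 774 / 643 / 1380 / 1303.
Period 2.
Births: 478 × 0.13 = 62  |  643 × 0.529 = 340 ⇒ total 402
10–19: 876 × 0.965 = 845
20–29: 1451 × 0.976 = 1416
30–39: 478 × 0.968 = 463
40–49: 774 × 0.932 = 721
50–59: 643 × 0.945 = 608
60–69: 1380 × 0.958 = 1322
Net migration: 10–19 − 122 → 723
Giving 402 / 723 / 1416 / 463 / 721 / 608 / 1322.
Total after period 2: 402 + 723 + 1416 + 463 + 721 + 608 + 1322 = 5655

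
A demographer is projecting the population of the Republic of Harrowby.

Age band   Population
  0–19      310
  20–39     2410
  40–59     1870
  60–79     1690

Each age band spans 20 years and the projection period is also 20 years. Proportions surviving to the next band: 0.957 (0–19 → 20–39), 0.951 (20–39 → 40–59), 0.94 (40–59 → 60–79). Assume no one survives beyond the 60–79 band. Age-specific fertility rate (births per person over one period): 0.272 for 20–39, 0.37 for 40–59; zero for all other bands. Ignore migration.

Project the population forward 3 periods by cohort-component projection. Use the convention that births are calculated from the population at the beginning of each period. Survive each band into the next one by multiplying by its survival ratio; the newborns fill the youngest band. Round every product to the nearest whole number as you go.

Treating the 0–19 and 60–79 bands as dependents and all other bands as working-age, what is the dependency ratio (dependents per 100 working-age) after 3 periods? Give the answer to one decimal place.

34.0

Period 1:
Births: 2410 × 0.272 = 656  |  1870 × 0.37 = 692 — total 1348
20–39: 310 × 0.957 = 297
40–59: 2410 × 0.951 = 2292
60–79: 1870 × 0.94 = 1758
Giving 1348 / 297 / 2292 / 1758.
Period 2:
Births: 297 × 0.272 = 81  |  2292 × 0.37 = 848 — total 929
20–39: 1348 × 0.957 = 1290
40–59: 297 × 0.951 = 282
60–79: 2292 × 0.94 = 2154
Giving 929 / 1290 / 282 / 2154.
Period 3:
Births: 1290 × 0.272 = 351  |  282 × 0.37 = 104 — total 455
20–39: 929 × 0.957 = 889
40–59: 1290 × 0.951 = 1227
60–79: 282 × 0.94 = 265
Giving 455 / 889 / 1227 / 265.
Dependents (band 0–19 + band 60–79) = 455 + 265 = 720; working-age = 2116; ratio = 720/2116 × 100 = 34.0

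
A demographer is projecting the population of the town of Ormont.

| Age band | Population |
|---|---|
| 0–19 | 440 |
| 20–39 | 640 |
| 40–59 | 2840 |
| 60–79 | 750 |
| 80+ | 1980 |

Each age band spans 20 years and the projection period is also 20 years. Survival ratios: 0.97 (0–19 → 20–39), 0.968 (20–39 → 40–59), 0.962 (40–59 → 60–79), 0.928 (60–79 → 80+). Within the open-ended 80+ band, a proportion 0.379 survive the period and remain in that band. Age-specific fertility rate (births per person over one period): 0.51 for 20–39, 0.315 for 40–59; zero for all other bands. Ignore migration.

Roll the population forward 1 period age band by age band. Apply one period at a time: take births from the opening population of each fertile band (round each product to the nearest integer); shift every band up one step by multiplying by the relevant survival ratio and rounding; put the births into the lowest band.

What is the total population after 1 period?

(Bands numbered youngest = 1 to oldest = 5.)
— Period 1 —
Births: 640 × 0.51 = 326, 2840 × 0.315 = 895 ⇒ total 1221
Band 2: 440 × 0.97 = 427
Band 3: 640 × 0.968 = 620
Band 4: 2840 × 0.962 = 2732
Band 5: 750 × 0.928 + 1980 × 0.379 = 696 + 750 = 1446
Population now: 0–19=1221, 20–39=427, 40–59=620, 60–79=2732, 80+=1446
Total after period 1: 1221 + 427 + 620 + 2732 + 1446 = 6446

6446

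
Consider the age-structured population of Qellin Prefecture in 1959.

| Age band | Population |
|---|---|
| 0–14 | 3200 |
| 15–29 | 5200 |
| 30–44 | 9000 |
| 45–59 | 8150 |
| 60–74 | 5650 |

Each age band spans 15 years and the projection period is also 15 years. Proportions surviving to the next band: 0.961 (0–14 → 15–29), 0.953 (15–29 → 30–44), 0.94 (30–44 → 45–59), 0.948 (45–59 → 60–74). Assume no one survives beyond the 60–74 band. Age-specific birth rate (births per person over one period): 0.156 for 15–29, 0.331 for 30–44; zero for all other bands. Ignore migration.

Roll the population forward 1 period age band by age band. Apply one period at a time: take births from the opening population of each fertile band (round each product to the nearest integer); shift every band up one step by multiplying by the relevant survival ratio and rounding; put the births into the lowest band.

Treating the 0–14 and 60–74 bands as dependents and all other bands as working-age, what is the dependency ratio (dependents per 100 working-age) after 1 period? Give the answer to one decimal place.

(Bands numbered youngest = 1 to oldest = 5.)
After projecting period 1:
Births: 5200 * 0.156 = 811, 9000 * 0.331 = 2979 → 3790
Band 2: 3200 * 0.961 = 3075
Band 3: 5200 * 0.953 = 4956
Band 4: 9000 * 0.94 = 8460
Band 5: 8150 * 0.948 = 7726
Population now: 0–14=3790, 15–29=3075, 30–44=4956, 45–59=8460, 60–74=7726
Dependents (band 0–14 + band 60–74) = 3790 + 7726 = 11516; working-age = 16491; ratio = 11516/16491 × 100 = 69.8

69.8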